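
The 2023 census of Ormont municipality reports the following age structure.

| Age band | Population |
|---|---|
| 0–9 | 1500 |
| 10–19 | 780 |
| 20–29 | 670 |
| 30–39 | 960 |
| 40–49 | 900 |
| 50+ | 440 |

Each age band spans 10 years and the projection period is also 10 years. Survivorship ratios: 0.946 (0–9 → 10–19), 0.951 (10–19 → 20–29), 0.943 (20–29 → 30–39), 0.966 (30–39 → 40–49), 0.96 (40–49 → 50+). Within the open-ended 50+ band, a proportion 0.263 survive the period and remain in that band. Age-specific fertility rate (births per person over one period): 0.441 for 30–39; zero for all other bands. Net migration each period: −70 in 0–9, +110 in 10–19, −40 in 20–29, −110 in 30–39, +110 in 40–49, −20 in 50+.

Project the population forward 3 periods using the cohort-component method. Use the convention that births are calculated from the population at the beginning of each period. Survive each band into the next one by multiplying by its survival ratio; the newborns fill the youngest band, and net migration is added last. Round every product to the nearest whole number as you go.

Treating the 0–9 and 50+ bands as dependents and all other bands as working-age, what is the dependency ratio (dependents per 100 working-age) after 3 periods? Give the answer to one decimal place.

42.4

Numbering the bands 1..6 from youngest to oldest:
Period 1:
Births: 960 × 0.441 = 423
Band 2: 1500 × 0.946 = 1419
Band 3: 780 × 0.951 = 742
Band 4: 670 × 0.943 = 632
Band 5: 960 × 0.966 = 927
Band 6: 900 × 0.96 + 440 × 0.263 = 864 + 116 = 980
Net migration: Band 1 − 70 → 353; Band 2 + 110 → 1529; Band 3 − 40 → 702; Band 4 − 110 → 522; Band 5 + 110 → 1037; Band 6 − 20 → 960
→ [353, 1529, 702, 522, 1037, 960]
Period 2:
Births: 522 × 0.441 = 230
Band 2: 353 × 0.946 = 334
Band 3: 1529 × 0.951 = 1454
Band 4: 702 × 0.943 = 662
Band 5: 522 × 0.966 = 504
Band 6: 1037 × 0.96 + 960 × 0.263 = 996 + 252 = 1248
Net migration: Band 1 − 70 → 160; Band 2 + 110 → 444; Band 3 − 40 → 1414; Band 4 − 110 → 552; Band 5 + 110 → 614; Band 6 − 20 → 1228
→ [160, 444, 1414, 552, 614, 1228]
Period 3:
Births: 552 × 0.441 = 243
Band 2: 160 × 0.946 = 151
Band 3: 444 × 0.951 = 422
Band 4: 1414 × 0.943 = 1333
Band 5: 552 × 0.966 = 533
Band 6: 614 × 0.96 + 1228 × 0.263 = 589 + 323 = 912
Net migration: Band 1 − 70 → 173; Band 2 + 110 → 261; Band 3 − 40 → 382; Band 4 − 110 → 1223; Band 5 + 110 → 643; Band 6 − 20 → 892
→ [173, 261, 382, 1223, 643, 892]
Dependents (band 0–9 + band 50+) = 173 + 892 = 1065; working-age = 2509; ratio = 1065/2509 × 100 = 42.4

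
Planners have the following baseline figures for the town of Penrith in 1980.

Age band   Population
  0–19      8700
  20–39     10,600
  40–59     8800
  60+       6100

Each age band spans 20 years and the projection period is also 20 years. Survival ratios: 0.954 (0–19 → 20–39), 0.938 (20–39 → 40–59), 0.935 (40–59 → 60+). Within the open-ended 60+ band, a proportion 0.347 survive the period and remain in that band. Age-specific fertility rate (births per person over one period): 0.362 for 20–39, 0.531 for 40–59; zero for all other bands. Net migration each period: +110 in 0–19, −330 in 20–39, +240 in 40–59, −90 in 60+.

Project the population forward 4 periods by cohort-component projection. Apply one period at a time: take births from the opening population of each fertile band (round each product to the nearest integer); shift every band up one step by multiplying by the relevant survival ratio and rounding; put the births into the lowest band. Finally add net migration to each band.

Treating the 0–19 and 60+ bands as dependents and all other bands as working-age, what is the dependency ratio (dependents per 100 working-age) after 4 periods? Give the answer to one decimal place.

130.2

Numbering the groups 1..4 from youngest to oldest:
— Period 1 —
Births: 10600 * 0.362 = 3837, 8800 * 0.531 = 4673 → 8510
Group 2: 8700 * 0.954 = 8300
Group 3: 10600 * 0.938 = 9943
Group 4: 8800 * 0.935 + 6100 * 0.347 = 8228 + 2117 = 10345
Net migration: Group 1 + 110 → 8620; Group 2 − 330 → 7970; Group 3 + 240 → 10183; Group 4 − 90 → 10255
Giving 8620 / 7970 / 10183 / 10255.
— Period 2 —
Births: 7970 * 0.362 = 2885, 10183 * 0.531 = 5407 → 8292
Group 2: 8620 * 0.954 = 8223
Group 3: 7970 * 0.938 = 7476
Group 4: 10183 * 0.935 + 10255 * 0.347 = 9521 + 3558 = 13079
Net migration: Group 1 + 110 → 8402; Group 2 − 330 → 7893; Group 3 + 240 → 7716; Group 4 − 90 → 12989
Giving 8402 / 7893 / 7716 / 12989.
— Period 3 —
Births: 7893 * 0.362 = 2857, 7716 * 0.531 = 4097 → 6954
Group 2: 8402 * 0.954 = 8016
Group 3: 7893 * 0.938 = 7404
Group 4: 7716 * 0.935 + 12989 * 0.347 = 7214 + 4507 = 11721
Net migration: Group 1 + 110 → 7064; Group 2 − 330 → 7686; Group 3 + 240 → 7644; Group 4 − 90 → 11631
Giving 7064 / 7686 / 7644 / 11631.
— Period 4 —
Births: 7686 * 0.362 = 2782, 7644 * 0.531 = 4059 → 6841
Group 2: 7064 * 0.954 = 6739
Group 3: 7686 * 0.938 = 7209
Group 4: 7644 * 0.935 + 11631 * 0.347 = 7147 + 4036 = 11183
Net migration: Group 1 + 110 → 6951; Group 2 − 330 → 6409; Group 3 + 240 → 7449; Group 4 − 90 → 11093
Giving 6951 / 6409 / 7449 / 11093.
Dependents (band 0–19 + band 60+) = 6951 + 11093 = 18044; working-age = 13858; ratio = 18044/13858 × 100 = 130.2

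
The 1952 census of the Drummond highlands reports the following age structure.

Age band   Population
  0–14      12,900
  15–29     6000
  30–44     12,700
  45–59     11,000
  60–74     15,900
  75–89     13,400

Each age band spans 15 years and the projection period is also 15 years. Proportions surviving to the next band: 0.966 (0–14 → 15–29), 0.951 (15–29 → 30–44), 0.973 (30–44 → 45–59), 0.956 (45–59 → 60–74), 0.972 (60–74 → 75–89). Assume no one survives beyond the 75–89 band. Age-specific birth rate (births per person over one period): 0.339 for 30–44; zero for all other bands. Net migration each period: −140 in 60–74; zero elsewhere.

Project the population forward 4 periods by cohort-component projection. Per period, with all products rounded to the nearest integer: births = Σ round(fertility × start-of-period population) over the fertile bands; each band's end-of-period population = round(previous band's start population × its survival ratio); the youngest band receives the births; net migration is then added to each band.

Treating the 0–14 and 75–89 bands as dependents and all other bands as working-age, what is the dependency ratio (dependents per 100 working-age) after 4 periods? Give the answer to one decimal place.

31.2

After projecting period 1:
Births: 12700 × 0.339 = 4305
15–29: 12900 × 0.966 = 12461
30–44: 6000 × 0.951 = 5706
45–59: 12700 × 0.973 = 12357
60–74: 11000 × 0.956 = 10516
75–89: 15900 × 0.972 = 15455
Net migration: 60–74 − 140 → 10376
Population now: 0–14=4305, 15–29=12461, 30–44=5706, 45–59=12357, 60–74=10376, 75–89=15455
After projecting period 2:
Births: 5706 × 0.339 = 1934
15–29: 4305 × 0.966 = 4159
30–44: 12461 × 0.951 = 11850
45–59: 5706 × 0.973 = 5552
60–74: 12357 × 0.956 = 11813
75–89: 10376 × 0.972 = 10085
Net migration: 60–74 − 140 → 11673
Population now: 0–14=1934, 15–29=4159, 30–44=11850, 45–59=5552, 60–74=11673, 75–89=10085
After projecting period 3:
Births: 11850 × 0.339 = 4017
15–29: 1934 × 0.966 = 1868
30–44: 4159 × 0.951 = 3955
45–59: 11850 × 0.973 = 11530
60–74: 5552 × 0.956 = 5308
75–89: 11673 × 0.972 = 11346
Net migration: 60–74 − 140 → 5168
Population now: 0–14=4017, 15–29=1868, 30–44=3955, 45–59=11530, 60–74=5168, 75–89=11346
After projecting period 4:
Births: 3955 × 0.339 = 1341
15–29: 4017 × 0.966 = 3880
30–44: 1868 × 0.951 = 1776
45–59: 3955 × 0.973 = 3848
60–74: 11530 × 0.956 = 11023
75–89: 5168 × 0.972 = 5023
Net migration: 60–74 − 140 → 10883
Population now: 0–14=1341, 15–29=3880, 30–44=1776, 45–59=3848, 60–74=10883, 75–89=5023
Dependents (band 0–14 + band 75–89) = 1341 + 5023 = 6364; working-age = 20387; ratio = 6364/20387 × 100 = 31.2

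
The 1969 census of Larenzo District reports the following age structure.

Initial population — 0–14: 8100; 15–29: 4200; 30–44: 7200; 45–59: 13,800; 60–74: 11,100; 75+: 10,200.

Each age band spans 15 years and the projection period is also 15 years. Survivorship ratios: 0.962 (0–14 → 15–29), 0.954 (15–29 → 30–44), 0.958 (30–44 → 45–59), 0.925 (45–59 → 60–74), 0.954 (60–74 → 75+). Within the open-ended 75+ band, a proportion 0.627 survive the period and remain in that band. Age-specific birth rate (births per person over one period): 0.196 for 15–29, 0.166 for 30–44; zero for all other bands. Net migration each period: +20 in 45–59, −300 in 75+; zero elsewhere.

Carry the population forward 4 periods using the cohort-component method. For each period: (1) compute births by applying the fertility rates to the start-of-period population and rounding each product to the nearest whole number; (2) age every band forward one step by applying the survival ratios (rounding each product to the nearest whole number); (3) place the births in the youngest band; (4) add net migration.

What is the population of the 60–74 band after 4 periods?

6606

[period 1]
Births: 4200 × 0.196 = 823  |  7200 × 0.166 = 1195 — total 2018
15–29: 8100 × 0.962 = 7792
30–44: 4200 × 0.954 = 4007
45–59: 7200 × 0.958 = 6898
60–74: 13800 × 0.925 = 12765
75+: 11100 × 0.954 + 10200 × 0.627 = 10589 + 6395 = 16984
Net migration: 45–59 + 20 → 6918; 75+ − 300 → 16684
Giving 2018 / 7792 / 4007 / 6918 / 12765 / 16684.
[period 2]
Births: 7792 × 0.196 = 1527  |  4007 × 0.166 = 665 — total 2192
15–29: 2018 × 0.962 = 1941
30–44: 7792 × 0.954 = 7434
45–59: 4007 × 0.958 = 3839
60–74: 6918 × 0.925 = 6399
75+: 12765 × 0.954 + 16684 × 0.627 = 12178 + 10461 = 22639
Net migration: 45–59 + 20 → 3859; 75+ − 300 → 22339
Giving 2192 / 1941 / 7434 / 3859 / 6399 / 22339.
[period 3]
Births: 1941 × 0.196 = 380  |  7434 × 0.166 = 1234 — total 1614
15–29: 2192 × 0.962 = 2109
30–44: 1941 × 0.954 = 1852
45–59: 7434 × 0.958 = 7122
60–74: 3859 × 0.925 = 3570
75+: 6399 × 0.954 + 22339 × 0.627 = 6105 + 14007 = 20112
Net migration: 45–59 + 20 → 7142; 75+ − 300 → 19812
Giving 1614 / 2109 / 1852 / 7142 / 3570 / 19812.
[period 4]
Births: 2109 × 0.196 = 413  |  1852 × 0.166 = 307 — total 720
15–29: 1614 × 0.962 = 1553
30–44: 2109 × 0.954 = 2012
45–59: 1852 × 0.958 = 1774
60–74: 7142 × 0.925 = 6606
75+: 3570 × 0.954 + 19812 × 0.627 = 3406 + 12422 = 15828
Net migration: 45–59 + 20 → 1794; 75+ − 300 → 15528
Giving 720 / 1553 / 2012 / 1794 / 6606 / 15528.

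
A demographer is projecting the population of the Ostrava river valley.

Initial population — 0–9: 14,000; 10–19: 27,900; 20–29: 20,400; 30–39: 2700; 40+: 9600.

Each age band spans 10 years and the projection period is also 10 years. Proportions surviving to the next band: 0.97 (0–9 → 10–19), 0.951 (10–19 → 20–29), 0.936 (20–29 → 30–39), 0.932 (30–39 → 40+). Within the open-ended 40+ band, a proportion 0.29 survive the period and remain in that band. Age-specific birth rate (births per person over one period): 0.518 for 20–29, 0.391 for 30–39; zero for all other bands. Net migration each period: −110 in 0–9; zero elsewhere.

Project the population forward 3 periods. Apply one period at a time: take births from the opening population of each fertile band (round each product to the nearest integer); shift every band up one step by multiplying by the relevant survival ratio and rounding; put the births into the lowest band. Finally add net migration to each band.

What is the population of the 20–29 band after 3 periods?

10621

After projecting period 1:
Births: 20400 × 0.518 = 10567, 2700 × 0.391 = 1056 — total 11623
10–19: 14000 × 0.97 = 13580
20–29: 27900 × 0.951 = 26533
30–39: 20400 × 0.936 = 19094
40+: 2700 × 0.932 + 9600 × 0.29 = 2516 + 2784 = 5300
Net migration: 0–9 − 110 → 11513
Population now: 0–9=11513, 10–19=13580, 20–29=26533, 30–39=19094, 40+=5300
After projecting period 2:
Births: 26533 × 0.518 = 13744, 19094 × 0.391 = 7466 — total 21210
10–19: 11513 × 0.97 = 11168
20–29: 13580 × 0.951 = 12915
30–39: 26533 × 0.936 = 24835
40+: 19094 × 0.932 + 5300 × 0.29 = 17796 + 1537 = 19333
Net migration: 0–9 − 110 → 21100
Population now: 0–9=21100, 10–19=11168, 20–29=12915, 30–39=24835, 40+=19333
After projecting period 3:
Births: 12915 × 0.518 = 6690, 24835 × 0.391 = 9710 — total 16400
10–19: 21100 × 0.97 = 20467
20–29: 11168 × 0.951 = 10621
30–39: 12915 × 0.936 = 12088
40+: 24835 × 0.932 + 19333 × 0.29 = 23146 + 5607 = 28753
Net migration: 0–9 − 110 → 16290
Population now: 0–9=16290, 10–19=20467, 20–29=10621, 30–39=12088, 40+=28753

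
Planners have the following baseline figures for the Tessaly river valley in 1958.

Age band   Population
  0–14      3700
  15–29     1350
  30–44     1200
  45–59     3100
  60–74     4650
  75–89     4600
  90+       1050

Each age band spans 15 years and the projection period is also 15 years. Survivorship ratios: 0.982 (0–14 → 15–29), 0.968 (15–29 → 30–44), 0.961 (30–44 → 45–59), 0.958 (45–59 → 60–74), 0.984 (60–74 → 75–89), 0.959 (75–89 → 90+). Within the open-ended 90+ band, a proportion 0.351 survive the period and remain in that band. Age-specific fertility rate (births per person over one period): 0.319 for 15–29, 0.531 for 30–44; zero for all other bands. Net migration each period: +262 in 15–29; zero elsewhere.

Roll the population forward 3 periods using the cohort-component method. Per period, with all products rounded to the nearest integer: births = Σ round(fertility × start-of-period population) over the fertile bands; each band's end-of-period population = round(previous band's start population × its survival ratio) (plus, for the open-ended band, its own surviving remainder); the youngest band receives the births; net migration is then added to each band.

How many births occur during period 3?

[period 1]
Births: 1350 * 0.319 = 431 ; 1200 * 0.531 = 637 → 1068
15–29: 3700 * 0.982 = 3633
30–44: 1350 * 0.968 = 1307
45–59: 1200 * 0.961 = 1153
60–74: 3100 * 0.958 = 2970
75–89: 4650 * 0.984 = 4576
90+: 4600 * 0.959 + 1050 * 0.351 = 4411 + 369 = 4780
Net migration: 15–29 + 262 → 3895
Population now: 0–14=1068, 15–29=3895, 30–44=1307, 45–59=1153, 60–74=2970, 75–89=4576, 90+=4780
[period 2]
Births: 3895 * 0.319 = 1243 ; 1307 * 0.531 = 694 → 1937
15–29: 1068 * 0.982 = 1049
30–44: 3895 * 0.968 = 3770
45–59: 1307 * 0.961 = 1256
60–74: 1153 * 0.958 = 1105
75–89: 2970 * 0.984 = 2922
90+: 4576 * 0.959 + 4780 * 0.351 = 4388 + 1678 = 6066
Net migration: 15–29 + 262 → 1311
Population now: 0–14=1937, 15–29=1311, 30–44=3770, 45–59=1256, 60–74=1105, 75–89=2922, 90+=6066
[period 3]
Births: 1311 * 0.319 = 418 ; 3770 * 0.531 = 2002 → 2420
15–29: 1937 * 0.982 = 1902
30–44: 1311 * 0.968 = 1269
45–59: 3770 * 0.961 = 3623
60–74: 1256 * 0.958 = 1203
75–89: 1105 * 0.984 = 1087
90+: 2922 * 0.959 + 6066 * 0.351 = 2802 + 2129 = 4931
Net migration: 15–29 + 262 → 2164
Population now: 0–14=2420, 15–29=2164, 30–44=1269, 45–59=3623, 60–74=1203, 75–89=1087, 90+=4931

2420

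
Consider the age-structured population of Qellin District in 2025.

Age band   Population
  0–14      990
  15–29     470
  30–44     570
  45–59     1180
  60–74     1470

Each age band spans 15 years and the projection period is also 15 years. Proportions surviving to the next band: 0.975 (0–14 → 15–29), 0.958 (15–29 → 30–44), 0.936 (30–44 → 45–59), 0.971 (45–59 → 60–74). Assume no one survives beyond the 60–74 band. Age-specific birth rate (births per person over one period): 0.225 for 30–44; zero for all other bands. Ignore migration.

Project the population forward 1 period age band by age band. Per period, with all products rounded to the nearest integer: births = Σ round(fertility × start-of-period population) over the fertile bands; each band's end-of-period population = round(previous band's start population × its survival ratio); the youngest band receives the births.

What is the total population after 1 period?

3223

Let band 1 be 0–14 through band 5 = 60–74.
After projecting period 1:
Births: 570 × 0.225 = 128
Band 2: 990 × 0.975 = 965
Band 3: 470 × 0.958 = 450
Band 4: 570 × 0.936 = 534
Band 5: 1180 × 0.971 = 1146
→ [128, 965, 450, 534, 1146]
Total after period 1: 128 + 965 + 450 + 534 + 1146 = 3223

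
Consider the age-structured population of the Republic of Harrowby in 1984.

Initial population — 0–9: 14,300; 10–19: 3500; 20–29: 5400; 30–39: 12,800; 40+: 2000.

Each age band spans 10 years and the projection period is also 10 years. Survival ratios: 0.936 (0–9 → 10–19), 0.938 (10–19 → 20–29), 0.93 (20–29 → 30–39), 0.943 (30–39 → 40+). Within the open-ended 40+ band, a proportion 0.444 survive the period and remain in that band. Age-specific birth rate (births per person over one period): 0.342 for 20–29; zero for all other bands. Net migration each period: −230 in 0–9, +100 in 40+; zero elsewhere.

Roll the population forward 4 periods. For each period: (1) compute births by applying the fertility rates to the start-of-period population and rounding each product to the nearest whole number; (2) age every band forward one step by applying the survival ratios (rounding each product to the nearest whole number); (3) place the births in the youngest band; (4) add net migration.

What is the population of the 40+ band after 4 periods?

14529

— Period 1 —
Births: 5400 × 0.342 = 1847
10–19: 14300 × 0.936 = 13385
20–29: 3500 × 0.938 = 3283
30–39: 5400 × 0.93 = 5022
40+: 12800 × 0.943 + 2000 × 0.444 = 12070 + 888 = 12958
Net migration: 0–9 − 230 → 1617; 40+ + 100 → 13058
→ [1617, 13385, 3283, 5022, 13058]
— Period 2 —
Births: 3283 × 0.342 = 1123
10–19: 1617 × 0.936 = 1514
20–29: 13385 × 0.938 = 12555
30–39: 3283 × 0.93 = 3053
40+: 5022 × 0.943 + 13058 × 0.444 = 4736 + 5798 = 10534
Net migration: 0–9 − 230 → 893; 40+ + 100 → 10634
→ [893, 1514, 12555, 3053, 10634]
— Period 3 —
Births: 12555 × 0.342 = 4294
10–19: 893 × 0.936 = 836
20–29: 1514 × 0.938 = 1420
30–39: 12555 × 0.93 = 11676
40+: 3053 × 0.943 + 10634 × 0.444 = 2879 + 4721 = 7600
Net migration: 0–9 − 230 → 4064; 40+ + 100 → 7700
→ [4064, 836, 1420, 11676, 7700]
— Period 4 —
Births: 1420 × 0.342 = 486
10–19: 4064 × 0.936 = 3804
20–29: 836 × 0.938 = 784
30–39: 1420 × 0.93 = 1321
40+: 11676 × 0.943 + 7700 × 0.444 = 11010 + 3419 = 14429
Net migration: 0–9 − 230 → 256; 40+ + 100 → 14529
→ [256, 3804, 784, 1321, 14529]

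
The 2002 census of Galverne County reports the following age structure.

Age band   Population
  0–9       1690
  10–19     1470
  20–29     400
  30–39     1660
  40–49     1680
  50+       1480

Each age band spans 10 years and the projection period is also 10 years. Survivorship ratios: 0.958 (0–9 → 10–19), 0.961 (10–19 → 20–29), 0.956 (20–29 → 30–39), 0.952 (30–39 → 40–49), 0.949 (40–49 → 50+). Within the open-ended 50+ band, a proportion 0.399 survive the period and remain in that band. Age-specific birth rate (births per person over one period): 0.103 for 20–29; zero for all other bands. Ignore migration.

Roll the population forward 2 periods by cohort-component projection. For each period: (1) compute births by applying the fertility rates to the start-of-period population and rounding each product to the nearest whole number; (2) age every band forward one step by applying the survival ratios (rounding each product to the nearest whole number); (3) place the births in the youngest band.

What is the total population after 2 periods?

5827

Let band 1 be 0–9 through band 6 = 50+.
— Period 1 —
Births: 400 * 0.103 = 41
Band 2: 1690 * 0.958 = 1619
Band 3: 1470 * 0.961 = 1413
Band 4: 400 * 0.956 = 382
Band 5: 1660 * 0.952 = 1580
Band 6: 1680 * 0.949 + 1480 * 0.399 = 1594 + 591 = 2185
Population now: 0–9=41, 10–19=1619, 20–29=1413, 30–39=382, 40–49=1580, 50+=2185
— Period 2 —
Births: 1413 * 0.103 = 146
Band 2: 41 * 0.958 = 39
Band 3: 1619 * 0.961 = 1556
Band 4: 1413 * 0.956 = 1351
Band 5: 382 * 0.952 = 364
Band 6: 1580 * 0.949 + 2185 * 0.399 = 1499 + 872 = 2371
Population now: 0–9=146, 10–19=39, 20–29=1556, 30–39=1351, 40–49=364, 50+=2371
Total after period 2: 146 + 39 + 1556 + 1351 + 364 + 2371 = 5827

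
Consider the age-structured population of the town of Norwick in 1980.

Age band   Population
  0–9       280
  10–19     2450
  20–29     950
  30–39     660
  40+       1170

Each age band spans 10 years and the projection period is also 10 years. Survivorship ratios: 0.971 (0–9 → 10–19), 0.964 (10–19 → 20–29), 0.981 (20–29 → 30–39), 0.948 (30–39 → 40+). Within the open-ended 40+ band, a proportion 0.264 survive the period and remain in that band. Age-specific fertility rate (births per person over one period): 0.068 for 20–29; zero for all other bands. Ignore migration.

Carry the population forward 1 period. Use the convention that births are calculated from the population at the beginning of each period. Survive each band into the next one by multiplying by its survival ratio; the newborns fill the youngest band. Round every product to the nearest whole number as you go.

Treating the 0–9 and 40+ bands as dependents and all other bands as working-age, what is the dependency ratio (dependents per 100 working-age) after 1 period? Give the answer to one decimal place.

28.0

Period 1.
Births: 950 * 0.068 = 65
10–19: 280 * 0.971 = 272
20–29: 2450 * 0.964 = 2362
30–39: 950 * 0.981 = 932
40+: 660 * 0.948 + 1170 * 0.264 = 626 + 309 = 935
End of period: [65, 272, 2362, 932, 935]
Dependents (band 0–9 + band 40+) = 65 + 935 = 1000; working-age = 3566; ratio = 1000/3566 × 100 = 28.0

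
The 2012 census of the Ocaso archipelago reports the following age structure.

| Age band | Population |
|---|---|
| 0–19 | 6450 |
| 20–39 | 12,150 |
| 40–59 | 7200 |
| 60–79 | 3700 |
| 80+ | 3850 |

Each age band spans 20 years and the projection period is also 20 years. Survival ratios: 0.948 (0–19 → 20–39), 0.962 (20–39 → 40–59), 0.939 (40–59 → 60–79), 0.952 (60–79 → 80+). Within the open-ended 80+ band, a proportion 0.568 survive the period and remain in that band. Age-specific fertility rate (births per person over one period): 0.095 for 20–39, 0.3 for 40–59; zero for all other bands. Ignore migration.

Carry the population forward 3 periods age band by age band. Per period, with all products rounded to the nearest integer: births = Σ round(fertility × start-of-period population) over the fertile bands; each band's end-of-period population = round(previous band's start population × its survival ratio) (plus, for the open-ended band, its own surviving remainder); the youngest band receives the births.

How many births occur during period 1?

After projecting period 1:
Births: 12150 * 0.095 = 1154  |  7200 * 0.3 = 2160 → 3314
20–39: 6450 * 0.948 = 6115
40–59: 12150 * 0.962 = 11688
60–79: 7200 * 0.939 = 6761
80+: 3700 * 0.952 + 3850 * 0.568 = 3522 + 2187 = 5709
End of period: [3314, 6115, 11688, 6761, 5709]

3314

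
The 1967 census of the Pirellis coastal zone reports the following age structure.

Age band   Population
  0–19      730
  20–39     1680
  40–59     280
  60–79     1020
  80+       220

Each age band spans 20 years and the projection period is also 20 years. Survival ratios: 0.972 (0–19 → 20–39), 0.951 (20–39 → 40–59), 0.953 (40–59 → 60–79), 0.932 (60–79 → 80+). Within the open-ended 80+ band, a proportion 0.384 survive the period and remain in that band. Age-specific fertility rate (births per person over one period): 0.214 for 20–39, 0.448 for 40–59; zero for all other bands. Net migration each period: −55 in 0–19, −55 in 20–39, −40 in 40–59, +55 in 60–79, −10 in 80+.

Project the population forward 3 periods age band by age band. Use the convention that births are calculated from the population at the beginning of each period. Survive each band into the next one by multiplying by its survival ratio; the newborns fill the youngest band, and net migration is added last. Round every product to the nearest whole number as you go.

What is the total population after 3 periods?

3594

Let group 1 be 0–19 through group 5 = 80+.
[period 1]
Births: 1680 * 0.214 = 360  |  280 * 0.448 = 125 — total 485
Group 2: 730 * 0.972 = 710
Group 3: 1680 * 0.951 = 1598
Group 4: 280 * 0.953 = 267
Group 5: 1020 * 0.932 + 220 * 0.384 = 951 + 84 = 1035
Net migration: Group 1 − 55 → 430; Group 2 − 55 → 655; Group 3 − 40 → 1558; Group 4 + 55 → 322; Group 5 − 10 → 1025
Giving 430 / 655 / 1558 / 322 / 1025.
[period 2]
Births: 655 * 0.214 = 140  |  1558 * 0.448 = 698 — total 838
Group 2: 430 * 0.972 = 418
Group 3: 655 * 0.951 = 623
Group 4: 1558 * 0.953 = 1485
Group 5: 322 * 0.932 + 1025 * 0.384 = 300 + 394 = 694
Net migration: Group 1 − 55 → 783; Group 2 − 55 → 363; Group 3 − 40 → 583; Group 4 + 55 → 1540; Group 5 − 10 → 684
Giving 783 / 363 / 583 / 1540 / 684.
[period 3]
Births: 363 * 0.214 = 78  |  583 * 0.448 = 261 — total 339
Group 2: 783 * 0.972 = 761
Group 3: 363 * 0.951 = 345
Group 4: 583 * 0.953 = 556
Group 5: 1540 * 0.932 + 684 * 0.384 = 1435 + 263 = 1698
Net migration: Group 1 − 55 → 284; Group 2 − 55 → 706; Group 3 − 40 → 305; Group 4 + 55 → 611; Group 5 − 10 → 1688
Giving 284 / 706 / 305 / 611 / 1688.
Total after period 3: 284 + 706 + 305 + 611 + 1688 = 3594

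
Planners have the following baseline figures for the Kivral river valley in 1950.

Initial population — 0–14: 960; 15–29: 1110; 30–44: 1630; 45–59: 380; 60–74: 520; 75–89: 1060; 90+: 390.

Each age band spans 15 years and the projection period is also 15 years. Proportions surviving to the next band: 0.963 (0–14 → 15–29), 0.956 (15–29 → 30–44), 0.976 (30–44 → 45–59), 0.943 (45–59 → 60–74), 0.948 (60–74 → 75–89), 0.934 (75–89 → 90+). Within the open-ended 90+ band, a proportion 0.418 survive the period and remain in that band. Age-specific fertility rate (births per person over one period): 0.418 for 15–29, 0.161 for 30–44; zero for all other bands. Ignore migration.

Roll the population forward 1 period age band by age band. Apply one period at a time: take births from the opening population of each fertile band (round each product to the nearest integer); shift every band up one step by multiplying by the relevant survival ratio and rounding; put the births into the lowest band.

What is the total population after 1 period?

6306

(Groups numbered youngest = 1 to oldest = 7.)
Period 1:
Births: 1110 × 0.418 = 464, 1630 × 0.161 = 262 → total 726
Group 2: 960 × 0.963 = 924
Group 3: 1110 × 0.956 = 1061
Group 4: 1630 × 0.976 = 1591
Group 5: 380 × 0.943 = 358
Group 6: 520 × 0.948 = 493
Group 7: 1060 × 0.934 + 390 × 0.418 = 990 + 163 = 1153
→ [726, 924, 1061, 1591, 358, 493, 1153]
Total after period 1: 726 + 924 + 1061 + 1591 + 358 + 493 + 1153 = 6306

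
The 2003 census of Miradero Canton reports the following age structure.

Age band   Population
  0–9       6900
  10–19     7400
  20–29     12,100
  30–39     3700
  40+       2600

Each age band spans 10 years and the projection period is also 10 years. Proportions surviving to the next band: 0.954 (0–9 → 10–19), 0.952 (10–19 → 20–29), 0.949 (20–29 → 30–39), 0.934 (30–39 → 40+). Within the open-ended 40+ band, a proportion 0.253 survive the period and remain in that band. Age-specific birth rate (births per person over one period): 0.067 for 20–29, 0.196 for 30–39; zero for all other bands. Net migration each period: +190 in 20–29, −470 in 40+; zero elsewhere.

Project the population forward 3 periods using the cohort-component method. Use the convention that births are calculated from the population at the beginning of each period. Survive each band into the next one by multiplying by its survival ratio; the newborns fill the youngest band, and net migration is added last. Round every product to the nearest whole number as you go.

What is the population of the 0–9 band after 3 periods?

Period 1.
Births: 12100 × 0.067 = 811  |  3700 × 0.196 = 725 → total 1536
10–19: 6900 × 0.954 = 6583
20–29: 7400 × 0.952 = 7045
30–39: 12100 × 0.949 = 11483
40+: 3700 × 0.934 + 2600 × 0.253 = 3456 + 658 = 4114
Net migration: 20–29 + 190 → 7235; 40+ − 470 → 3644
End of period: [1536, 6583, 7235, 11483, 3644]
Period 2.
Births: 7235 × 0.067 = 485  |  11483 × 0.196 = 2251 → total 2736
10–19: 1536 × 0.954 = 1465
20–29: 6583 × 0.952 = 6267
30–39: 7235 × 0.949 = 6866
40+: 11483 × 0.934 + 3644 × 0.253 = 10725 + 922 = 11647
Net migration: 20–29 + 190 → 6457; 40+ − 470 → 11177
End of period: [2736, 1465, 6457, 6866, 11177]
Period 3.
Births: 6457 × 0.067 = 433  |  6866 × 0.196 = 1346 → total 1779
10–19: 2736 × 0.954 = 2610
20–29: 1465 × 0.952 = 1395
30–39: 6457 × 0.949 = 6128
40+: 6866 × 0.934 + 11177 × 0.253 = 6413 + 2828 = 9241
Net migration: 20–29 + 190 → 1585; 40+ − 470 → 8771
End of period: [1779, 2610, 1585, 6128, 8771]

1779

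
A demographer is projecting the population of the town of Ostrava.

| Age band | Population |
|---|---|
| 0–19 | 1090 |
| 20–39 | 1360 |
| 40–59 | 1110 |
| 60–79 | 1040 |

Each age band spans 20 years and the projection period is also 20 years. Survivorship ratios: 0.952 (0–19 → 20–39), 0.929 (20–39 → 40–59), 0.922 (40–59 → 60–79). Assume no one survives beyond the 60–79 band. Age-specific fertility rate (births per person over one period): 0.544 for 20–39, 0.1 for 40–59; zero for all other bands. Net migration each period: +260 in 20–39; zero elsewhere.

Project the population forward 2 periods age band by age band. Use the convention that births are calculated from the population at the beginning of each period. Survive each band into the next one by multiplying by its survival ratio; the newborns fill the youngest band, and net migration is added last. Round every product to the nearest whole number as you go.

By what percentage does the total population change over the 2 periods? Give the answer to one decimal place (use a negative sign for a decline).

Let group 1 be 0–19 through group 4 = 60–79.
Period 1:
Births: 1360 * 0.544 = 740, 1110 * 0.1 = 111 — total 851
Group 2: 1090 * 0.952 = 1038
Group 3: 1360 * 0.929 = 1263
Group 4: 1110 * 0.922 = 1023
Net migration: Group 2 + 260 → 1298
End of period: [851, 1298, 1263, 1023]
Period 2:
Births: 1298 * 0.544 = 706, 1263 * 0.1 = 126 — total 832
Group 2: 851 * 0.952 = 810
Group 3: 1298 * 0.929 = 1206
Group 4: 1263 * 0.922 = 1164
Net migration: Group 2 + 260 → 1070
End of period: [832, 1070, 1206, 1164]
Total: 4600 → 4272; change = -328; percentage change = -7.1%

-7.1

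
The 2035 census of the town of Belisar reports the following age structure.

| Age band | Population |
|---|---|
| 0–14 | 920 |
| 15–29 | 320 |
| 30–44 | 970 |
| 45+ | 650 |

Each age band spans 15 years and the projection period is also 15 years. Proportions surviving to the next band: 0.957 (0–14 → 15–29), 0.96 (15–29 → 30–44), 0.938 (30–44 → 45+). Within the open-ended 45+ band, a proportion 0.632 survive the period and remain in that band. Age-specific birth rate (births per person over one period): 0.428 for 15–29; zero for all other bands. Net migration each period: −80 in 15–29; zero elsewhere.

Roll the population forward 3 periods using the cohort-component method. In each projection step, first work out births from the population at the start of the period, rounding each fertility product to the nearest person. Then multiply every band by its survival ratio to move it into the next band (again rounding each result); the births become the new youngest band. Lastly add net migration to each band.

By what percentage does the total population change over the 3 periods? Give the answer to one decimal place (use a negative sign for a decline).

(Groups numbered youngest = 1 to oldest = 4.)
[period 1]
Births: 320 × 0.428 = 137
Group 2: 920 × 0.957 = 880
Group 3: 320 × 0.96 = 307
Group 4: 970 × 0.938 + 650 × 0.632 = 910 + 411 = 1321
Net migration: Group 2 − 80 → 800
End of period: [137, 800, 307, 1321]
[period 2]
Births: 800 × 0.428 = 342
Group 2: 137 × 0.957 = 131
Group 3: 800 × 0.96 = 768
Group 4: 307 × 0.938 + 1321 × 0.632 = 288 + 835 = 1123
Net migration: Group 2 − 80 → 51
End of period: [342, 51, 768, 1123]
[period 3]
Births: 51 × 0.428 = 22
Group 2: 342 × 0.957 = 327
Group 3: 51 × 0.96 = 49
Group 4: 768 × 0.938 + 1123 × 0.632 = 720 + 710 = 1430
Net migration: Group 2 − 80 → 247
End of period: [22, 247, 49, 1430]
Total: 2860 → 1748; change = -1112; percentage change = -38.9%

-38.9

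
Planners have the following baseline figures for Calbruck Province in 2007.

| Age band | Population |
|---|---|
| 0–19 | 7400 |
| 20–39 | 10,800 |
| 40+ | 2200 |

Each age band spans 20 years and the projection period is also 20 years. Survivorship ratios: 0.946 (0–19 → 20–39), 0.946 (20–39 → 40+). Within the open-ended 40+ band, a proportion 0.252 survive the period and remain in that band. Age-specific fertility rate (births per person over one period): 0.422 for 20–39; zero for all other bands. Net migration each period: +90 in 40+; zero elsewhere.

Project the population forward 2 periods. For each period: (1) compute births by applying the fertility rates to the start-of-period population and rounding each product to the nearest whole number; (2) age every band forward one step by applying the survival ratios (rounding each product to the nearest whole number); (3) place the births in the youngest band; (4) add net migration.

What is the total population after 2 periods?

After projecting period 1:
Births: 10800 * 0.422 = 4558
20–39: 7400 * 0.946 = 7000
40+: 10800 * 0.946 + 2200 * 0.252 = 10217 + 554 = 10771
Net migration: 40+ + 90 → 10861
Giving 4558 / 7000 / 10861.
After projecting period 2:
Births: 7000 * 0.422 = 2954
20–39: 4558 * 0.946 = 4312
40+: 7000 * 0.946 + 10861 * 0.252 = 6622 + 2737 = 9359
Net migration: 40+ + 90 → 9449
Giving 2954 / 4312 / 9449.
Total after period 2: 2954 + 4312 + 9449 = 16715

16715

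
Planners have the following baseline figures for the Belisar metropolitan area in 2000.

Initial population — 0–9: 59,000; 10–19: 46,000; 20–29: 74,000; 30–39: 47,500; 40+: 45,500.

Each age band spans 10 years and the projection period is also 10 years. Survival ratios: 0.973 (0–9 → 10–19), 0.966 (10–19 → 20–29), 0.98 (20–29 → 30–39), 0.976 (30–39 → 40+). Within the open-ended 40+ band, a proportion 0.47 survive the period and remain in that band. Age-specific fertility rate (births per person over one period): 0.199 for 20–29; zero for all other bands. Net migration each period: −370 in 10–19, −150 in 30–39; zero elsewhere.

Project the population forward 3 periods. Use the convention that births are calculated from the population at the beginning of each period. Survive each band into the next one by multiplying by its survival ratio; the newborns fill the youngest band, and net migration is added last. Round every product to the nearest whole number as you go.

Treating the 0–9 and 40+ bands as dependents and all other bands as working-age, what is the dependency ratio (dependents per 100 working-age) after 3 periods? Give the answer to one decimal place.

134.3

Call the bands 1 to 5, youngest first.
Period 1:
Births: 74000 × 0.199 = 14726
Band 2: 59000 × 0.973 = 57407
Band 3: 46000 × 0.966 = 44436
Band 4: 74000 × 0.98 = 72520
Band 5: 47500 × 0.976 + 45500 × 0.47 = 46360 + 21385 = 67745
Net migration: Band 2 − 370 → 57037; Band 4 − 150 → 72370
End of period: [14726, 57037, 44436, 72370, 67745]
Period 2:
Births: 44436 × 0.199 = 8843
Band 2: 14726 × 0.973 = 14328
Band 3: 57037 × 0.966 = 55098
Band 4: 44436 × 0.98 = 43547
Band 5: 72370 × 0.976 + 67745 × 0.47 = 70633 + 31840 = 102473
Net migration: Band 2 − 370 → 13958; Band 4 − 150 → 43397
End of period: [8843, 13958, 55098, 43397, 102473]
Period 3:
Births: 55098 × 0.199 = 10965
Band 2: 8843 × 0.973 = 8604
Band 3: 13958 × 0.966 = 13483
Band 4: 55098 × 0.98 = 53996
Band 5: 43397 × 0.976 + 102473 × 0.47 = 42355 + 48162 = 90517
Net migration: Band 2 − 370 → 8234; Band 4 − 150 → 53846
End of period: [10965, 8234, 13483, 53846, 90517]
Dependents (band 0–9 + band 40+) = 10965 + 90517 = 101482; working-age = 75563; ratio = 101482/75563 × 100 = 134.3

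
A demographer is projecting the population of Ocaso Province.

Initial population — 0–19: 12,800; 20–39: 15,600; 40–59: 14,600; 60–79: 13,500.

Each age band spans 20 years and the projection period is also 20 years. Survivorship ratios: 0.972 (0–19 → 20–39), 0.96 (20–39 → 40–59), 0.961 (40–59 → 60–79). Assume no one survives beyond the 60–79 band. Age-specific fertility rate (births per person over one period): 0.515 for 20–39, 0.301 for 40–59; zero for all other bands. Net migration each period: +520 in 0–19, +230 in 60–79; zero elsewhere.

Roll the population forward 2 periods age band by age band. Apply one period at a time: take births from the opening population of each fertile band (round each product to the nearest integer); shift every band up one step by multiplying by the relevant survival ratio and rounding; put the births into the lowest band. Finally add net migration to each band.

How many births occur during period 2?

Numbering the groups 1..4 from youngest to oldest:
— Period 1 —
Births: 15600 × 0.515 = 8034  |  14600 × 0.301 = 4395 — total 12429
Group 2: 12800 × 0.972 = 12442
Group 3: 15600 × 0.96 = 14976
Group 4: 14600 × 0.961 = 14031
Net migration: Group 1 + 520 → 12949; Group 4 + 230 → 14261
End of period: [12949, 12442, 14976, 14261]
— Period 2 —
Births: 12442 × 0.515 = 6408  |  14976 × 0.301 = 4508 — total 10916
Group 2: 12949 × 0.972 = 12586
Group 3: 12442 × 0.96 = 11944
Group 4: 14976 × 0.961 = 14392
Net migration: Group 1 + 520 → 11436; Group 4 + 230 → 14622
End of period: [11436, 12586, 11944, 14622]

10916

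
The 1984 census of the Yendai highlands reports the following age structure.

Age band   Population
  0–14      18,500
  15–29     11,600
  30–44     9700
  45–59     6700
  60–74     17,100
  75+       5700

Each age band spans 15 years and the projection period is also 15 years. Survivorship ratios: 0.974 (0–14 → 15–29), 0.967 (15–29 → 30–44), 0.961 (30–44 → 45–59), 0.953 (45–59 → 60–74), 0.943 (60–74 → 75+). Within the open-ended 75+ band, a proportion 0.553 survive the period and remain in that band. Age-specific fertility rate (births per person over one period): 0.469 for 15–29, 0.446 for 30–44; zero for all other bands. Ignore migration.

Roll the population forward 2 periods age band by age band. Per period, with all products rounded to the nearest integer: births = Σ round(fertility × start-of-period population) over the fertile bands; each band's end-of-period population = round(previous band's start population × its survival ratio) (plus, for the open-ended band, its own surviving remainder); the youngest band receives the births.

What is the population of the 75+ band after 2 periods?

Period 1:
Births: 11600 × 0.469 = 5440  |  9700 × 0.446 = 4326 ⇒ total 9766
15–29: 18500 × 0.974 = 18019
30–44: 11600 × 0.967 = 11217
45–59: 9700 × 0.961 = 9322
60–74: 6700 × 0.953 = 6385
75+: 17100 × 0.943 + 5700 × 0.553 = 16125 + 3152 = 19277
Population now: 0–14=9766, 15–29=18019, 30–44=11217, 45–59=9322, 60–74=6385, 75+=19277
Period 2:
Births: 18019 × 0.469 = 8451  |  11217 × 0.446 = 5003 ⇒ total 13454
15–29: 9766 × 0.974 = 9512
30–44: 18019 × 0.967 = 17424
45–59: 11217 × 0.961 = 10780
60–74: 9322 × 0.953 = 8884
75+: 6385 × 0.943 + 19277 × 0.553 = 6021 + 10660 = 16681
Population now: 0–14=13454, 15–29=9512, 30–44=17424, 45–59=10780, 60–74=8884, 75+=16681

16681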